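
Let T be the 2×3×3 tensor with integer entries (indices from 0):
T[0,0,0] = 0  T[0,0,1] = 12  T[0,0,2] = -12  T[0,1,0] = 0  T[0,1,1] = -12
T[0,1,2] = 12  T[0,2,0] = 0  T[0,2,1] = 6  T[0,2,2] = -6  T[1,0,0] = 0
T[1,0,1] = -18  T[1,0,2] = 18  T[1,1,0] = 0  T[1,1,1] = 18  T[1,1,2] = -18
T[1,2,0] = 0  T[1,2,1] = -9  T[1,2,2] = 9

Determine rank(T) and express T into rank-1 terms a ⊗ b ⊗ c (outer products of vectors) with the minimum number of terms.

rank(T) = 1

Lower bound: T ≠ 0 (e.g. T[0,0,1] = 12), so rank(T) ≥ 1.
Upper bound: if T = a ⊗ b ⊗ c then every fibre of T is a multiple of the corresponding factor, so read the factors off the fibres through the nonzero entry T[0,0,1] = 12.
The mode-1 fibre T[:,0,1] = [12, -18] gives a = [2, -3] (primitive direction); the mode-2 fibre T[0,:,1] = [12, -12, 6] gives b = [2, -2, 1]; then c[k] = T[0,0,k] / (a[0]·b[0]) = [0, 12, -12] / 4 = [0, 3, -3].
Expanding [2, -3] ⊗ [2, -2, 1] ⊗ [0, 3, -3] reproduces all 18 entries of T, so T = [2, -3] ⊗ [2, -2, 1] ⊗ [0, 3, -3] and rank(T) ≤ 1.
These bounds meet, so rank(T) = 1.
Check entry T[1,1,1] = 18: (-3)·(-2)·(3) = 18.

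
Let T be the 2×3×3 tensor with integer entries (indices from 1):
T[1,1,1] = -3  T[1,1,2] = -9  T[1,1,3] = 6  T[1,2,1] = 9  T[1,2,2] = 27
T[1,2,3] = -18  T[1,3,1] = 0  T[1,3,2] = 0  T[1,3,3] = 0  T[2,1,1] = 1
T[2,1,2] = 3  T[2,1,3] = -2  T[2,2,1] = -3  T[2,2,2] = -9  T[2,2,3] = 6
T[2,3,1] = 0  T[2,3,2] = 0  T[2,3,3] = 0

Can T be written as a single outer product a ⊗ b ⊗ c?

Yes

The mode-1 fibre T[:,1,1] = [-3, 1] gives a = (3, -1) (primitive direction); the mode-2 fibre T[1,:,1] = [-3, 9, 0] gives b = (1, -3, 0); then c[k] = T[1,1,k] / (a[1]·b[1]) = [-3, -9, 6] / 3 = (-1, -3, 2).
Expanding (3, -1) ⊗ (1, -3, 0) ⊗ (-1, -3, 2) reproduces all 18 entries of T, so T = (3, -1) ⊗ (1, -3, 0) ⊗ (-1, -3, 2) and rank(T) ≤ 1.
Equivalently every frontal slice T[:,:,k] is c[k] times the rank-1 matrix (3, -1) ⊗ (1, -3, 0). So T has rank 1 (it is nonzero).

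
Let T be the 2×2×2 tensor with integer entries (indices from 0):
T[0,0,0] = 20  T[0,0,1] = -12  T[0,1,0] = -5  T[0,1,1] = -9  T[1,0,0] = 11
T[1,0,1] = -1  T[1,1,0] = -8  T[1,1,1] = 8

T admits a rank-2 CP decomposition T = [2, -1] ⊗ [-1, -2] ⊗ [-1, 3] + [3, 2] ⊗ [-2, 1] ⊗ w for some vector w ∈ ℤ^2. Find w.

Subtract the known terms from T to get the rank-1 residual R = [3, 2] ⊗ [-2, 1] ⊗ w, so R[i,j,k] = a[i]·b[j]·w[k]. Pick indices with nonzero a[0]·b[0] = (3)·(-2) = -6. Only the fibre through (0,0,·) is needed: R[0,0,:] = T[0,0,:] − Σₗ aₗ[0]bₗ[0]cₗ = [20, -12] − (2)·(-1)·[-1, 3] = [18, -6]. Then w[k] = R[0,0,k] / -6 for each k, giving w = [18, -6] / -6 = [-3, 1].

w = [-3, 1]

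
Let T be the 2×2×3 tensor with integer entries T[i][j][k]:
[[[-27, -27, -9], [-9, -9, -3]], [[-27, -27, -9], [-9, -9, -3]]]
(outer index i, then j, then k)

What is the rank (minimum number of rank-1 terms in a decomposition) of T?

Lower bound: T ≠ 0 (e.g. T[0,0,0] = -27), so rank(T) ≥ 1.
Upper bound: if T = a (x) b (x) c then every fibre of T is a multiple of the corresponding factor, so read the factors off the fibres through the nonzero entry T[0,0,0] = -27.
The mode-1 fibre T[:,0,0] = [-27, -27] gives a = (1, 1) (primitive direction); the mode-2 fibre T[0,:,0] = [-27, -9] gives b = (3, 1); then c[k] = T[0,0,k] / (a[0]·b[0]) = [-27, -27, -9] / 3 = (-9, -9, -3).
Expanding (1, 1) (x) (3, 1) (x) (-9, -9, -3) reproduces all 12 entries of T, so T = (1, 1) (x) (3, 1) (x) (-9, -9, -3) and rank(T) ≤ 1.
These bounds meet, so rank(T) = 1.
Check entry T[1,1,0] = -9: (1)·(1)·(-9) = -9.

1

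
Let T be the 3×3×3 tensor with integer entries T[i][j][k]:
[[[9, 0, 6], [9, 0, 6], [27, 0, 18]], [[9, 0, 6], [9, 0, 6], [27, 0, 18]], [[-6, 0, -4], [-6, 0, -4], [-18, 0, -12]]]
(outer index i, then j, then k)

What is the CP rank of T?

Lower bound: T ≠ 0 (e.g. T[0,0,0] = 9), so rank(T) ≥ 1.
Upper bound: if T = a (x) b (x) c then every fibre of T is a multiple of the corresponding factor, so read the factors off the fibres through the nonzero entry T[0,0,0] = 9.
The mode-1 fibre T[:,0,0] = [9, 9, -6] gives a = [3, 3, -2] (primitive direction); the mode-2 fibre T[0,:,0] = [9, 9, 27] gives b = [1, 1, 3]; then c[k] = T[0,0,k] / (a[0]·b[0]) = [9, 0, 6] / 3 = [3, 0, 2].
Expanding [3, 3, -2] (x) [1, 1, 3] (x) [3, 0, 2] reproduces all 27 entries of T, so T = [3, 3, -2] (x) [1, 1, 3] (x) [3, 0, 2] and rank(T) ≤ 1.
These bounds meet, so rank(T) = 1.

1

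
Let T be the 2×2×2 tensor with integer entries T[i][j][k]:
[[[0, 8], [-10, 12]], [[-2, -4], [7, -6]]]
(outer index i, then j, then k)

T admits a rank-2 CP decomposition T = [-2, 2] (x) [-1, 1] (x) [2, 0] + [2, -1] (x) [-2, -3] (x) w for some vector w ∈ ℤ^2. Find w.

w = [1, -2]

Subtract the known terms from T to get the rank-1 residual R = [2, -1] (x) [-2, -3] (x) w, so R[i,j,k] = a[i]·b[j]·w[k]. Pick indices with nonzero a[0]·b[0] = (2)·(-2) = -4. Only the fibre through (0,0,·) is needed: R[0,0,:] = T[0,0,:] − Σₗ aₗ[0]bₗ[0]cₗ = [0, 8] − (-2)·(-1)·[2, 0] = [-4, 8]. Then w[k] = R[0,0,k] / -4 for each k, giving w = [-4, 8] / -4 = [1, -2].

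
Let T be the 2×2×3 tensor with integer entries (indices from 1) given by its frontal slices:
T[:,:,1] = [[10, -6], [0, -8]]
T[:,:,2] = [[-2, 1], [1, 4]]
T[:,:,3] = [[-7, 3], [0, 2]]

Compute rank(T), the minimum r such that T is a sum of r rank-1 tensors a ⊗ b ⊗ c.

Lower bound: the mode-3 unfolding of T (rows indexed by k, columns by (i,j) = (1,1), (1,2), (2,1), (2,2)) is [[10, -6, 0, -8], [-2, 1, 1, 4], [-7, 3, 0, 2]].
There the 3×3 minor on rows k ∈ {1, 2, 3}, columns (i,j) ∈ {(1,1), (1,2), (2,1)} is det [[10, -6, 0], [-2, 1, 1], [-7, 3, 0]] = 12 ≠ 0, so this unfolding has rank ≥ 3; CP rank is at least every unfolding rank, so rank(T) ≥ 3. (Flattening ranks never certify an upper bound on CP rank; for that we must actually write T with 3 rank-1 terms.)
Upper bound: T is a sum of 3 rank-1 terms, T = (1, -2) ⊗ (1, 1) ⊗ (2, -1, -1) + (1, 1) ⊗ (1, -2) ⊗ (0, -1, 2) + (2, 1) ⊗ (1, -1) ⊗ (4, 0, -4) (written with every a and b primitive with positive leading entry and the scale carried by c; CP decompositions are not unique, and this one is verified by expanding entrywise), so rank(T) ≤ 3.
These bounds meet, so rank(T) = 3.

3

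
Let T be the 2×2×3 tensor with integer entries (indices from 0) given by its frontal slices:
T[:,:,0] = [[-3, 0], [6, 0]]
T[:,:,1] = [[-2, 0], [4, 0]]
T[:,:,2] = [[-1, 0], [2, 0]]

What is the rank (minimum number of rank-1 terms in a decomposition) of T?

1

Lower bound: T ≠ 0 (e.g. T[0,0,0] = -3), so rank(T) ≥ 1.
Upper bound: the mode-1 fibre T[:,0,0] = [-3, 6] gives a = [1, -2] (primitive direction); the mode-2 fibre T[0,:,0] = [-3, 0] gives b = [1, 0]; then c[k] = T[0,0,k] / (a[0]·b[0]) = [-3, -2, -1] / 1 = [-3, -2, -1].
Expanding [1, -2] ⊗ [1, 0] ⊗ [-3, -2, -1] reproduces all 12 entries of T, so T = [1, -2] ⊗ [1, 0] ⊗ [-3, -2, -1] and rank(T) ≤ 1.
These bounds meet, so rank(T) = 1.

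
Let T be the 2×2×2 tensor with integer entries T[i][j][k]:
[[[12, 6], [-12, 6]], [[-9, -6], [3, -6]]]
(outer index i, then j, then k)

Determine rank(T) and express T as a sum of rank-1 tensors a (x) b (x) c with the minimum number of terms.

Lower bound: in the mode-3 unfolding of T (rows indexed by k, columns by (i,j)) the 2×2 minor on rows k ∈ {0, 1}, columns (i,j) ∈ {(0,0), (0,1)} is det [[12, -12], [6, 6]] = 144 ≠ 0, so that unfolding has rank ≥ 2 and hence rank(T) ≥ 2 (CP rank is at least every unfolding rank, though it can be larger).
Upper bound: with S_k = T[:,:,k], the two rank-1 terms a₁b₁ᵀ, a₂b₂ᵀ are the rank-1 members of the pencil x·S₀ + y·S₁.
det(x·S₀ + y·S₁) is −72·x² − 72·xy = (-72)·(x + y)(x), vanishing at (x:y) = (1:-1) and (0:1).
M₁ = S₀ − S₁ = [[6, -18], [-3, 9]] = 3·(2, -1)(1, -3)ᵀ and M₂ = S₁ = [[6, 6], [-6, -6]] = 6·(1, -1)(1, 1)ᵀ, so take a₁ = (2, -1), b₁ = (1, -3), a₂ = (1, -1), b₂ = (1, 1).
Each slice is an integer combination of E₁ = a₁b₁ᵀ and E₂ = a₂b₂ᵀ: S₀ = 3·E₁ + 6·E₂, S₁ = 6·E₂; reading off coefficients, c₁ = (3, 0) and c₂ = (6, 6).
Hence T = (2, -1) (x) (1, -3) (x) (3, 0) + (1, -1) (x) (1, 1) (x) (6, 6), so rank(T) ≤ 2.
These bounds meet, so rank(T) = 2.

rank(T) = 2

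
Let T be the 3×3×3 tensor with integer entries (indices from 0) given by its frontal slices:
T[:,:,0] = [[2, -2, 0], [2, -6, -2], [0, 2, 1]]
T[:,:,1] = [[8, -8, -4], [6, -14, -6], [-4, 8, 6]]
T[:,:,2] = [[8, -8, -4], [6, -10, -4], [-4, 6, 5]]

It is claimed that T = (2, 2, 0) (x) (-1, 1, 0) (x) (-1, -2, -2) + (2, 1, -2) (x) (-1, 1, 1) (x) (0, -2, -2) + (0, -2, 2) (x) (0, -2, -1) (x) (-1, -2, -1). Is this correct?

Reconstruct entry (2,1,0) from the claimed factors: Σₗ aₗ[2]bₗ[1]cₗ[0] = (0)·(1)·(-1) + (-2)·(1)·(0) + (2)·(-2)·(-1) = 4, but T[2,1,0] = 2. The claim is false.

No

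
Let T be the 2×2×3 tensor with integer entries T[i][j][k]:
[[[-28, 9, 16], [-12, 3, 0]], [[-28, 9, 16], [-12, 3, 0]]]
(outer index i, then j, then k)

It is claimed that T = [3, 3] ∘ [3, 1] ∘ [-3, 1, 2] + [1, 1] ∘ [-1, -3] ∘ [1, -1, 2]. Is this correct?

Reconstruct entry (0,0,1) from the claimed factors: Σₗ aₗ[0]bₗ[0]cₗ[1] = (3)·(3)·(1) + (1)·(-1)·(-1) = 10, but T[0,0,1] = 9. The claim is false.

No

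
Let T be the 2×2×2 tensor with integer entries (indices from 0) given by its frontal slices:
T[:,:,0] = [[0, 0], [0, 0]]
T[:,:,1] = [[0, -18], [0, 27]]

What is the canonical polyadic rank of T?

Lower bound: T ≠ 0 (e.g. T[0,1,1] = -18), so rank(T) ≥ 1.
Upper bound: if T = a (x) b (x) c then every fibre of T is a multiple of the corresponding factor, so read the factors off the fibres through the nonzero entry T[0,1,1] = -18.
The mode-1 fibre T[:,1,1] = [-18, 27] gives a = [2, -3] (primitive direction); the mode-2 fibre T[0,:,1] = [0, -18] gives b = [0, 1]; then c[k] = T[0,1,k] / (a[0]·b[1]) = [0, -18] / 2 = [0, -9].
Expanding [2, -3] (x) [0, 1] (x) [0, -9] reproduces all 8 entries of T, so T = [2, -3] (x) [0, 1] (x) [0, -9] and rank(T) ≤ 1.
These bounds meet, so rank(T) = 1.

1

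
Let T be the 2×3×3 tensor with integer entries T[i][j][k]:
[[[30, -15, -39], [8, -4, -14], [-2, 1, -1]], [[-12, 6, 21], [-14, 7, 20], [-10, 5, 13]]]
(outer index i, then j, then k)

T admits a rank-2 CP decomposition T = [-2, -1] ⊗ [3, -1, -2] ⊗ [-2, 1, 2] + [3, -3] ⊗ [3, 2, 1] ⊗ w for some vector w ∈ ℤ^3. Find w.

Subtract the known terms from T to get the rank-1 residual R = [3, -3] ⊗ [3, 2, 1] ⊗ w, so R[i,j,k] = a[i]·b[j]·w[k]. Pick indices with nonzero a[0]·b[0] = (3)·(3) = 9. Only the fibre through (0,0,·) is needed: R[0,0,:] = T[0,0,:] − Σₗ aₗ[0]bₗ[0]cₗ = [30, -15, -39] − (-2)·(3)·[-2, 1, 2] = [18, -9, -27]. Then w[k] = R[0,0,k] / 9 for each k, giving w = [18, -9, -27] / 9 = [2, -1, -3].

w = [2, -1, -3]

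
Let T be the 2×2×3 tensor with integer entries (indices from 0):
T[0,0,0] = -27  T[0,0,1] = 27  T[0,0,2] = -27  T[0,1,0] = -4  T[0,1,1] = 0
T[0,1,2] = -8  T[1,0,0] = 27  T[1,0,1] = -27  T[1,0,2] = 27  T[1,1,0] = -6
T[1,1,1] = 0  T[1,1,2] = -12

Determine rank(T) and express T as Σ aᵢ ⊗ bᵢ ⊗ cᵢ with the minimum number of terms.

Lower bound: the mode-1 unfolding of T (rows indexed by i, columns by (j,k) = (0,0), (0,1), (0,2), (1,0), (1,1), (1,2)) is [[-27, 27, -27, -4, 0, -8], [27, -27, 27, -6, 0, -12]].
There the 2×2 minor on rows i ∈ {0, 1}, columns (j,k) ∈ {(0,0), (1,0)} is det [[-27, -4], [27, -6]] = 270 ≠ 0, so this unfolding has rank ≥ 2; CP rank is at least every unfolding rank, so rank(T) ≥ 2. (Unfolding ranks only ever bound the CP rank from below — rank(T) can be strictly larger than all of them — so the matching upper bound has to come from an explicit 2-term decomposition.)
Upper bound — finding two terms. Write S_k = T[:,:,k] for the frontal slices: S₀ = [[-27, -4], [27, -6]], S₁ = [[27, 0], [-27, 0]], S₂ = [[-27, -8], [27, -12]].
If T = a₁ ⊗ b₁ ⊗ c₁ + a₂ ⊗ b₂ ⊗ c₂ then each S_k = c₁[k]·a₁b₁ᵀ + c₂[k]·a₂b₂ᵀ. S₀ and S₁ are linearly independent, so a₁b₁ᵀ and a₂b₂ᵀ must span the same plane of matrices: they are the rank-1 matrices of the form x·S₀ + y·S₁.
det(x·S₀ + y·S₁) is 270·x² − 270·xy = 270·(x − y)(x), vanishing at (x:y) = (1:1) and (0:1).
M₁ = S₀ + S₁ = [[0, -4], [0, -6]] = (-2)·[2, 3][0, 1]ᵀ and M₂ = S₁ = [[27, 0], [-27, 0]] = 27·[1, -1][1, 0]ᵀ, so take a₁ = [2, 3], b₁ = [0, 1], a₂ = [1, -1], b₂ = [1, 0].
Each slice is an integer combination of E₁ = a₁b₁ᵀ and E₂ = a₂b₂ᵀ: S₀ = −2·E₁ − 27·E₂, S₁ = 27·E₂, S₂ = −4·E₁ − 27·E₂; reading off coefficients, c₁ = [-2, 0, -4] and c₂ = [-27, 27, -27].
Hence T = [2, 3] ⊗ [0, 1] ⊗ [-2, 0, -4] + [1, -1] ⊗ [1, 0] ⊗ [-27, 27, -27], so rank(T) ≤ 2.
These bounds meet, so rank(T) = 2.

rank(T) = 2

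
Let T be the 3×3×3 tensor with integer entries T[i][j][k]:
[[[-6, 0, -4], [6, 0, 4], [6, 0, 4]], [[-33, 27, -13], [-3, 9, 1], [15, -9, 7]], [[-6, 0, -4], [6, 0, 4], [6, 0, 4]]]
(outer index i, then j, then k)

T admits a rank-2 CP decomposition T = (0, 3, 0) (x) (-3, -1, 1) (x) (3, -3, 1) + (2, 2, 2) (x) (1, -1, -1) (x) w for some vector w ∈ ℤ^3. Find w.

w = (-3, 0, -2)

Subtract the known terms from T to get the rank-1 residual R = (2, 2, 2) (x) (1, -1, -1) (x) w, so R[i,j,k] = a[i]·b[j]·w[k]. Pick indices with nonzero a[0]·b[0] = (2)·(1) = 2. Only the fibre through (0,0,·) is needed: R[0,0,:] = T[0,0,:] − Σₗ aₗ[0]bₗ[0]cₗ = [-6, 0, -4] − (0)·(-3)·(3, -3, 1) = [-6, 0, -4]. Then w[k] = R[0,0,k] / 2 for each k, giving w = [-6, 0, -4] / 2 = (-3, 0, -2).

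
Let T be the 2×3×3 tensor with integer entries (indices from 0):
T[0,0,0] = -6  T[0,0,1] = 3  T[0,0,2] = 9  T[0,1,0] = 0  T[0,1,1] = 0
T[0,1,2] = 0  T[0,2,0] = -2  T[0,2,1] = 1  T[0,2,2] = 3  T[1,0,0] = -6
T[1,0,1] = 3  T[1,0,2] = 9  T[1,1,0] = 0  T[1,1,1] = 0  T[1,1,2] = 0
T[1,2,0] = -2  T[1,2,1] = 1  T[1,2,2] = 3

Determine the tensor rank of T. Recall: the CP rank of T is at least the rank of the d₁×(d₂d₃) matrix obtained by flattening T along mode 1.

Lower bound: T ≠ 0 (e.g. T[0,0,0] = -6), so rank(T) ≥ 1.
Upper bound: if T = a ⊗ b ⊗ c then every fibre of T is a multiple of the corresponding factor, so read the factors off the fibres through the nonzero entry T[0,0,0] = -6.
The mode-1 fibre T[:,0,0] = [-6, -6] gives a = (1, 1) (primitive direction); the mode-2 fibre T[0,:,0] = [-6, 0, -2] gives b = (3, 0, 1); then c[k] = T[0,0,k] / (a[0]·b[0]) = [-6, 3, 9] / 3 = (-2, 1, 3).
Expanding (1, 1) ⊗ (3, 0, 1) ⊗ (-2, 1, 3) reproduces all 18 entries of T, so T = (1, 1) ⊗ (3, 0, 1) ⊗ (-2, 1, 3) and rank(T) ≤ 1.
These bounds meet, so rank(T) = 1.

1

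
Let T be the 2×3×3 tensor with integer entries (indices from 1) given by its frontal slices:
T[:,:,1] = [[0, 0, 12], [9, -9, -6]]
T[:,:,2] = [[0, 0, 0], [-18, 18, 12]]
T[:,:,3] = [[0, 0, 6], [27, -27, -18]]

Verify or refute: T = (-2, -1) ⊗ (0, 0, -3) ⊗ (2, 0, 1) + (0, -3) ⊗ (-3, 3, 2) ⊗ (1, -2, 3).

No

Reconstruct entry (2,3,1) from the claimed factors: Σₗ aₗ[2]bₗ[3]cₗ[1] = (-1)·(-3)·(2) + (-3)·(2)·(1) = 0, but T[2,3,1] = -6. The claim is false.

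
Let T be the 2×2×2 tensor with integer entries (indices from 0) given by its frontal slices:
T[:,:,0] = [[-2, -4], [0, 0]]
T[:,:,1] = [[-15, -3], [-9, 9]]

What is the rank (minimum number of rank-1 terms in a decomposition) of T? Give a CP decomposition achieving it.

rank(T) = 2

Lower bound: in the mode-3 unfolding of T (rows indexed by k, columns by (i,j)) the 2×2 minor on rows k ∈ {0, 1}, columns (i,j) ∈ {(0,0), (0,1)} is det [[-2, -4], [-15, -3]] = -54 ≠ 0, so that unfolding has rank ≥ 2 and hence rank(T) ≥ 2 (CP rank is at least every unfolding rank, though it can be larger).
Upper bound: with S_k = T[:,:,k], the two rank-1 terms a₁b₁ᵀ, a₂b₂ᵀ are the rank-1 members of the pencil x·S₀ + y·S₁.
det(x·S₀ + y·S₁) is −54·xy − 162·y² = (-54)·(x + 3·y)(y), vanishing at (x:y) = (3:-1) and (1:0).
M₁ = 3·S₀ − S₁ = [[9, -9], [9, -9]] = 9·(1, 1)(1, -1)ᵀ and M₂ = S₀ = [[-2, -4], [0, 0]] = (-2)·(1, 0)(1, 2)ᵀ, so take a₁ = (1, 1), b₁ = (1, -1), a₂ = (1, 0), b₂ = (1, 2).
Each slice is an integer combination of E₁ = a₁b₁ᵀ and E₂ = a₂b₂ᵀ: S₀ = −2·E₂, S₁ = −9·E₁ − 6·E₂; reading off coefficients, c₁ = (0, -9) and c₂ = (-2, -6).
Hence T = (1, 1) (x) (1, -1) (x) (0, -9) + (1, 0) (x) (1, 2) (x) (-2, -6), so rank(T) ≤ 2.
These bounds meet, so rank(T) = 2.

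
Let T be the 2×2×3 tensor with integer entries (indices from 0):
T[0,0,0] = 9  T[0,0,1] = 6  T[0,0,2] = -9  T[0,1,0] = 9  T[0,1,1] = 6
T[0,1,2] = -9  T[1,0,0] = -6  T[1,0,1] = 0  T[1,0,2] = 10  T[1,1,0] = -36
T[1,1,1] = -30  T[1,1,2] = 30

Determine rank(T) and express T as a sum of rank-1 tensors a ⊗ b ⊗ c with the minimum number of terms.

Lower bound: the mode-3 unfolding of T (rows indexed by k, columns by (i,j) = (0,0), (0,1), (1,0), (1,1)) is [[9, 9, -6, -36], [6, 6, 0, -30], [-9, -9, 10, 30]].
There the 2×2 minor on rows k ∈ {0, 1}, columns (i,j) ∈ {(0,0), (1,0)} is det [[9, -6], [6, 0]] = 36 ≠ 0, so this unfolding has rank ≥ 2; CP rank is at least every unfolding rank, so rank(T) ≥ 2. (Flattening ranks never certify an upper bound on CP rank; for that we must actually write T with 2 rank-1 terms.)
Upper bound — finding two terms. Write S_k = T[:,:,k] for the frontal slices: S₀ = [[9, 9], [-6, -36]], S₁ = [[6, 6], [0, -30]], S₂ = [[-9, -9], [10, 30]].
If T = a₁ ⊗ b₁ ⊗ c₁ + a₂ ⊗ b₂ ⊗ c₂ then each S_k = c₁[k]·a₁b₁ᵀ + c₂[k]·a₂b₂ᵀ. S₀ and S₁ are linearly independent, so a₁b₁ᵀ and a₂b₂ᵀ must span the same plane of matrices: they are the rank-1 matrices of the form x·S₀ + y·S₁.
det(x·S₀ + y·S₁) is −270·x² − 450·xy − 180·y² = (-90)·(3·x + 2·y)(x + y), vanishing at (x:y) = (2:-3) and (1:-1).
M₁ = 2·S₀ − 3·S₁ = [[0, 0], [-12, 18]] = (-6)·(0, 1)(2, -3)ᵀ and M₂ = S₀ − S₁ = [[3, 3], [-6, -6]] = 3·(1, -2)(1, 1)ᵀ, so take a₁ = (0, 1), b₁ = (2, -3), a₂ = (1, -2), b₂ = (1, 1).
Each slice is an integer combination of E₁ = a₁b₁ᵀ and E₂ = a₂b₂ᵀ: S₀ = 6·E₁ + 9·E₂, S₁ = 6·E₁ + 6·E₂, S₂ = −4·E₁ − 9·E₂; reading off coefficients, c₁ = (6, 6, -4) and c₂ = (9, 6, -9).
Hence T = (0, 1) ⊗ (2, -3) ⊗ (6, 6, -4) + (1, -2) ⊗ (1, 1) ⊗ (9, 6, -9), so rank(T) ≤ 2.
These bounds meet, so rank(T) = 2.

rank(T) = 2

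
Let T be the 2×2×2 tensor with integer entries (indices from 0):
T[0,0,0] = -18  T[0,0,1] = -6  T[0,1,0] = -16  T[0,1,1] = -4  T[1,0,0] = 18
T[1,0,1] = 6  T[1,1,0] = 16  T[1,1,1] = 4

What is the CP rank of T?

2

Lower bound: the mode-3 unfolding of T (rows indexed by k, columns by (i,j) = (0,0), (0,1), (1,0), (1,1)) is [[-18, -16, 18, 16], [-6, -4, 6, 4]].
There the 2×2 minor on rows k ∈ {0, 1}, columns (i,j) ∈ {(0,0), (0,1)} is det [[-18, -16], [-6, -4]] = -24 ≠ 0, so this unfolding has rank ≥ 2; CP rank is at least every unfolding rank, so rank(T) ≥ 2. (Flattening ranks never certify an upper bound on CP rank; for that we must actually write T with 2 rank-1 terms.)
Upper bound — finding two terms. Every mode-1 slice of T is a multiple of one matrix: T[i,:,:] = a[i]·M with a = (1, -1) and M = [[-18, -6], [-16, -4]] (rows indexed by j, columns by k). So it suffices to write M as a sum of two rank-1 matrices.
Splitting M by its rows (j = 0, 1), M = (1, 0)(-18, -6)ᵀ + (0, 1)(-16, -4)ᵀ.
Hence T = (1, -1) (x) (1, 0) (x) (-18, -6) + (1, -1) (x) (0, 1) (x) (-16, -4), so rank(T) ≤ 2.
These bounds meet, so rank(T) = 2.
Check entry T[0,0,0] = -18: (1)·(1)·(-18) + (1)·(0)·(-16) = -18.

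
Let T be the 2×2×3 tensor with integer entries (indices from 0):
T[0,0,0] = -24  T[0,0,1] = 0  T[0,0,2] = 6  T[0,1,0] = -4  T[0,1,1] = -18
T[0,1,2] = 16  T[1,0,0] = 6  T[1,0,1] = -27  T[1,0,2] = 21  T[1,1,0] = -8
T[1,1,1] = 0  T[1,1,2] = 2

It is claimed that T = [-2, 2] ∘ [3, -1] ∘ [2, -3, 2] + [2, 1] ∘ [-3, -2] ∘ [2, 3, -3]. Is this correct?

Yes

Reconstruct entrywise from the claimed factors. For example, T[0,1,2] = 16 and Σₗ aₗ[0]bₗ[1]cₗ[2] = (-2)·(-1)·(2) + (2)·(-2)·(-3) = 16; checking all 12 entries, every one matches. The claim holds.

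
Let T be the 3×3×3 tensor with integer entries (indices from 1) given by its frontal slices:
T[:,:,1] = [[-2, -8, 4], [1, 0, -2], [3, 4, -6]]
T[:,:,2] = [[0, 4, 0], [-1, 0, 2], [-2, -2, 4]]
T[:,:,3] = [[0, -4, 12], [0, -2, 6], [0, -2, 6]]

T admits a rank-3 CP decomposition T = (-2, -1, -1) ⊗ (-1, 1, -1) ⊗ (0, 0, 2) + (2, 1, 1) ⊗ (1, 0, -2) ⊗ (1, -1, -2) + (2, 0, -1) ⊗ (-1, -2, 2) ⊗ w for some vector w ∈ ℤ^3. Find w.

Subtract the known terms from T to get the rank-1 residual R = (2, 0, -1) ⊗ (-1, -2, 2) ⊗ w, so R[i,j,k] = a[i]·b[j]·w[k]. Pick indices with nonzero a[1]·b[1] = (2)·(-1) = -2. Only the fibre through (1,1,·) is needed: R[1,1,:] = T[1,1,:] − Σₗ aₗ[1]bₗ[1]cₗ = [-2, 0, 0] − (-2)·(-1)·(0, 0, 2) − (2)·(1)·(1, -1, -2) = [-4, 2, 0]. Then w[k] = R[1,1,k] / -2 for each k, giving w = [-4, 2, 0] / -2 = (2, -1, 0).

w = (2, -1, 0)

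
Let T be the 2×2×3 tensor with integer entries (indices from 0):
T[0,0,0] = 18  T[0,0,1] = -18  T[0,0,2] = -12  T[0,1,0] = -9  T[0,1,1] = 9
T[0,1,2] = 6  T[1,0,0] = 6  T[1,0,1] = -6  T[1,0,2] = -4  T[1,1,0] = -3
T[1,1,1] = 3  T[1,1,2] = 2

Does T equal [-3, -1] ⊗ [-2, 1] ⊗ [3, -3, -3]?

No

Reconstruct entry (0,0,2) from the claimed factors: Σₗ aₗ[0]bₗ[0]cₗ[2] = (-3)·(-2)·(-3) = -18, but T[0,0,2] = -12. The claim is false.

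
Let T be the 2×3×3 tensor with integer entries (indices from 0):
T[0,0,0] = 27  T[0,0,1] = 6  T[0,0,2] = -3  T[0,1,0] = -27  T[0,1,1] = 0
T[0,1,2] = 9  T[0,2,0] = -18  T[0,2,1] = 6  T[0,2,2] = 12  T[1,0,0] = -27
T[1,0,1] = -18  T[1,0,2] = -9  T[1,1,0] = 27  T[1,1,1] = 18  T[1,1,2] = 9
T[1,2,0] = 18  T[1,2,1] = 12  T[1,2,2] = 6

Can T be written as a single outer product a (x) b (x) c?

The mode-2 unfolding of T (rows indexed by j, columns by (i,k) = (0,0), (0,1), (0,2), (1,0), (1,1), (1,2)) is [[27, 6, -3, -27, -18, -9], [-27, 0, 9, 27, 18, 9], [-18, 6, 12, 18, 12, 6]].
There the 2×2 minor on rows j ∈ {0, 1}, columns (i,k) ∈ {(0,0), (0,1)} is det [[27, 6], [-27, 0]] = 162 ≠ 0, so this unfolding has rank ≥ 2; CP rank is at least every unfolding rank, so rank(T) ≥ 2.
In particular rank(T) ≥ 2 > 1, so T is not rank-1.

No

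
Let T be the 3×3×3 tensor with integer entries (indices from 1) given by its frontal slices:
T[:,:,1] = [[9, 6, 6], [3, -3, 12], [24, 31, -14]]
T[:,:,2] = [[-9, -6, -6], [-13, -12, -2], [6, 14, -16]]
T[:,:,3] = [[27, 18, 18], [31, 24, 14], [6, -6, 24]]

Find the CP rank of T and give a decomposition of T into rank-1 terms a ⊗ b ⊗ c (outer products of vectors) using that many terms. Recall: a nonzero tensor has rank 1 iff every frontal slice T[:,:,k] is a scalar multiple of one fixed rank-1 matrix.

Lower bound: in the mode-2 unfolding of T (rows indexed by j, columns by (i,k)) the 2×2 minor on rows j ∈ {1, 2}, columns (i,k) ∈ {(1,1), (2,1)} is det [[9, 3], [6, -3]] = -45 ≠ 0, so that unfolding has rank ≥ 2 and hence rank(T) ≥ 2 (CP rank is at least every unfolding rank, though it can be larger).
Upper bound: with S_k = T[:,:,k], the two rank-1 terms a₁b₁ᵀ, a₂b₂ᵀ are the rank-1 members of the pencil x·S₁ + y·S₂.
The 2×2 minor of x·S₁ + y·S₂ on rows {1,2}, columns {1,2} is −45·x² + 15·xy + 30·y² = (-15)·(3·x + 2·y)(x − y), vanishing at (x:y) = (2:-3) and (1:1).
M₁ = 2·S₁ − 3·S₂ = [[45, 30, 30], [45, 30, 30], [30, 20, 20]] = 5·[3, 3, 2][3, 2, 2]ᵀ and M₂ = S₁ + S₂ = [[0, 0, 0], [-10, -15, 10], [30, 45, -30]] = (-5)·[0, 1, -3][2, 3, -2]ᵀ, so take a₁ = [3, 3, 2], b₁ = [3, 2, 2], a₂ = [0, 1, -3], b₂ = [2, 3, -2].
Each slice is an integer combination of E₁ = a₁b₁ᵀ and E₂ = a₂b₂ᵀ: S₁ = E₁ − 3·E₂, S₂ = −E₁ − 2·E₂, S₃ = 3·E₁ + 2·E₂; reading off coefficients, c₁ = [1, -1, 3] and c₂ = [-3, -2, 2].
Hence T = [3, 3, 2] ⊗ [3, 2, 2] ⊗ [1, -1, 3] + [0, 1, -3] ⊗ [2, 3, -2] ⊗ [-3, -2, 2], so rank(T) ≤ 2.
These bounds meet, so rank(T) = 2.

rank(T) = 2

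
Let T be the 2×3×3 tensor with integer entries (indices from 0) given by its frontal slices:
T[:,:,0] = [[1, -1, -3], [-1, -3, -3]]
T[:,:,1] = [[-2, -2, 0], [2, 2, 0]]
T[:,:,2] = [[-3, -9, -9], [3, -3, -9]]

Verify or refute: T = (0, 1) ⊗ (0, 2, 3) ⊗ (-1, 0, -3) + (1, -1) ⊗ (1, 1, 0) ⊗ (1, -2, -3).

No

Reconstruct entry (0,1,0) from the claimed factors: Σₗ aₗ[0]bₗ[1]cₗ[0] = (0)·(2)·(-1) + (1)·(1)·(1) = 1, but T[0,1,0] = -1. The claim is false.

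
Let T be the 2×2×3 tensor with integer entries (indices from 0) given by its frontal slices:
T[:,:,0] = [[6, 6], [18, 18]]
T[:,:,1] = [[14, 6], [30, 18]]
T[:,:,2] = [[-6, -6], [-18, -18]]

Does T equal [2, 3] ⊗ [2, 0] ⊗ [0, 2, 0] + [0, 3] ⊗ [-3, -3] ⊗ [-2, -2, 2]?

Reconstruct entry (0,0,0) from the claimed factors: Σₗ aₗ[0]bₗ[0]cₗ[0] = (2)·(2)·(0) + (0)·(-3)·(-2) = 0, but T[0,0,0] = 6. The claim is false.

No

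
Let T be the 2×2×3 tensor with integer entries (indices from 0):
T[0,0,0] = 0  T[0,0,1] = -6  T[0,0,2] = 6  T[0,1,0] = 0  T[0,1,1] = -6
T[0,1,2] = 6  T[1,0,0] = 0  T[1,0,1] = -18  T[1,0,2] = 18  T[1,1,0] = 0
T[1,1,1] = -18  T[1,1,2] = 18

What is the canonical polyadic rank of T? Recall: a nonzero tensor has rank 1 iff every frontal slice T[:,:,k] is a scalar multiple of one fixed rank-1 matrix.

1

Lower bound: T ≠ 0 (e.g. T[0,0,1] = -6), so rank(T) ≥ 1.
Upper bound: the mode-1 fibre T[:,0,1] = [-6, -18] gives a = [1, 3] (primitive direction); the mode-2 fibre T[0,:,1] = [-6, -6] gives b = [1, 1]; then c[k] = T[0,0,k] / (a[0]·b[0]) = [0, -6, 6] / 1 = [0, -6, 6].
Expanding [1, 3] ⊗ [1, 1] ⊗ [0, -6, 6] reproduces all 12 entries of T, so T = [1, 3] ⊗ [1, 1] ⊗ [0, -6, 6] and rank(T) ≤ 1.
These bounds meet, so rank(T) = 1.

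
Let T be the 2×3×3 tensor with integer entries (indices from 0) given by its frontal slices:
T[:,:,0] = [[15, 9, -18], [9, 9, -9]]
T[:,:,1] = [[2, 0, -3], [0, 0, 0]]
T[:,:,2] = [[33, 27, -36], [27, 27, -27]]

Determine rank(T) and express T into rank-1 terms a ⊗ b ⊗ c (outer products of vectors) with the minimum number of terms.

rank(T) = 2

Lower bound: in the mode-3 unfolding of T (rows indexed by k, columns by (i,j)) the 2×2 minor on rows k ∈ {0, 1}, columns (i,j) ∈ {(0,0), (0,1)} is det [[15, 9], [2, 0]] = -18 ≠ 0, so that unfolding has rank ≥ 2 and hence rank(T) ≥ 2 (CP rank is at least every unfolding rank, though it can be larger).
Upper bound: with S_k = T[:,:,k], the two rank-1 terms a₁b₁ᵀ, a₂b₂ᵀ are the rank-1 members of the pencil x·S₀ + y·S₁.
The 2×2 minor of x·S₀ + y·S₁ on rows {0,1}, columns {0,1} is 54·x² + 18·xy = 18·(3·x + y)(x), vanishing at (x:y) = (1:-3) and (0:1).
M₁ = S₀ − 3·S₁ = [[9, 9, -9], [9, 9, -9]] = 9·(1, 1)(1, 1, -1)ᵀ and M₂ = S₁ = [[2, 0, -3], [0, 0, 0]] = (1, 0)(2, 0, -3)ᵀ, so take a₁ = (1, 1), b₁ = (1, 1, -1), a₂ = (1, 0), b₂ = (2, 0, -3).
Each slice is an integer combination of E₁ = a₁b₁ᵀ and E₂ = a₂b₂ᵀ: S₀ = 9·E₁ + 3·E₂, S₁ = E₂, S₂ = 27·E₁ + 3·E₂; reading off coefficients, c₁ = (9, 0, 27) and c₂ = (3, 1, 3).
Hence T = (1, 1) ⊗ (1, 1, -1) ⊗ (9, 0, 27) + (1, 0) ⊗ (2, 0, -3) ⊗ (3, 1, 3), so rank(T) ≤ 2.
These bounds meet, so rank(T) = 2.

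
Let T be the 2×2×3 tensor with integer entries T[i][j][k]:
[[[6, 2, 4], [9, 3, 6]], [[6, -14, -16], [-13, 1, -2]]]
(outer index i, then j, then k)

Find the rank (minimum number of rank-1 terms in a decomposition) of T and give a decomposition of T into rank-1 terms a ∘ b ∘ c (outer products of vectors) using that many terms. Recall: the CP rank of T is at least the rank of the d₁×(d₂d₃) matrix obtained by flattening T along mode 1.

rank(T) = 2

Lower bound: in the mode-1 unfolding of T (rows indexed by i, columns by (j,k)) the 2×2 minor on rows i ∈ {0, 1}, columns (j,k) ∈ {(0,0), (0,1)} is det [[6, 2], [6, -14]] = -96 ≠ 0, so that unfolding has rank ≥ 2 and hence rank(T) ≥ 2 (CP rank is at least every unfolding rank, though it can be larger).
Upper bound: with S_k = T[:,:,k], the two rank-1 terms a₁b₁ᵀ, a₂b₂ᵀ are the rank-1 members of the pencil x·S₀ + y·S₁.
det(x·S₀ + y·S₁) is −132·x² + 88·xy + 44·y² = (-44)·(x − y)(3·x + y), vanishing at (x:y) = (1:1) and (1:-3).
M₁ = S₀ + S₁ = [[8, 12], [-8, -12]] = 4·[1, -1][2, 3]ᵀ and M₂ = S₀ − 3·S₁ = [[0, 0], [48, -16]] = 16·[0, 1][3, -1]ᵀ, so take a₁ = [1, -1], b₁ = [2, 3], a₂ = [0, 1], b₂ = [3, -1].
Each slice is an integer combination of E₁ = a₁b₁ᵀ and E₂ = a₂b₂ᵀ: S₀ = 3·E₁ + 4·E₂, S₁ = E₁ − 4·E₂, S₂ = 2·E₁ − 4·E₂; reading off coefficients, c₁ = [3, 1, 2] and c₂ = [4, -4, -4].
Hence T = [1, -1] ∘ [2, 3] ∘ [3, 1, 2] + [0, 1] ∘ [3, -1] ∘ [4, -4, -4], so rank(T) ≤ 2.
These bounds meet, so rank(T) = 2.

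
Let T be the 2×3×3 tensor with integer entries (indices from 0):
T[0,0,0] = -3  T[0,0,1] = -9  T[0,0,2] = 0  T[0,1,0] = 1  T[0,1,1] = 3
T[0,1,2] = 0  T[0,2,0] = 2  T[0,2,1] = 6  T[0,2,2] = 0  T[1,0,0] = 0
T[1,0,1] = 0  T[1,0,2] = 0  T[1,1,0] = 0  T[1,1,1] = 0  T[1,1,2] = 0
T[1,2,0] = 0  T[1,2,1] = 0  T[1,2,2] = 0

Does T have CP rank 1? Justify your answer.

Yes

The mode-1 fibre T[:,0,0] = [-3, 0] gives a = [1, 0] (primitive direction); the mode-2 fibre T[0,:,0] = [-3, 1, 2] gives b = [3, -1, -2]; then c[k] = T[0,0,k] / (a[0]·b[0]) = [-3, -9, 0] / 3 = [-1, -3, 0].
Expanding [1, 0] ⊗ [3, -1, -2] ⊗ [-1, -3, 0] reproduces all 18 entries of T, so T = [1, 0] ⊗ [3, -1, -2] ⊗ [-1, -3, 0] and rank(T) ≤ 1.
Equivalently every frontal slice T[:,:,k] is c[k] times the rank-1 matrix [1, 0] ⊗ [3, -1, -2]. So T has rank 1 (it is nonzero).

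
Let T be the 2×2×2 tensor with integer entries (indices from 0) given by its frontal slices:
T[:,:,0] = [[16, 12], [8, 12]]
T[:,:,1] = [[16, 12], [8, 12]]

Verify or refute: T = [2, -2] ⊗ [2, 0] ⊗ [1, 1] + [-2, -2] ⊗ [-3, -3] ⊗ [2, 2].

Reconstruct entrywise from the claimed factors. For example, T[0,1,1] = 12 and Σₗ aₗ[0]bₗ[1]cₗ[1] = (2)·(0)·(1) + (-2)·(-3)·(2) = 12; checking all 8 entries, every one matches. The claim holds.

Yes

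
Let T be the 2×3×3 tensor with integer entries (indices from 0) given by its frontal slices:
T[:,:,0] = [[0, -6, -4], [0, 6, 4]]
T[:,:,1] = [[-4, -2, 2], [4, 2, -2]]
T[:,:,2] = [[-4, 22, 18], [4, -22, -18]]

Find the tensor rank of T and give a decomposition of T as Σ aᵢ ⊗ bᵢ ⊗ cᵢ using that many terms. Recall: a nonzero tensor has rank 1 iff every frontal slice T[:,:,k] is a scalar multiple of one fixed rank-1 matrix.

Lower bound: the mode-2 unfolding of T (rows indexed by j, columns by (i,k) = (0,0), (0,1), (0,2), (1,0), (1,1), (1,2)) is [[0, -4, -4, 0, 4, 4], [-6, -2, 22, 6, 2, -22], [-4, 2, 18, 4, -2, -18]].
There the 2×2 minor on rows j ∈ {0, 1}, columns (i,k) ∈ {(0,0), (0,1)} is det [[0, -4], [-6, -2]] = -24 ≠ 0, so this unfolding has rank ≥ 2; CP rank is at least every unfolding rank, so rank(T) ≥ 2. (This is only a lower bound: in general the CP rank may exceed every unfolding rank, so we still need to exhibit 2 rank-1 terms summing to T.)
Upper bound — finding two terms. Every mode-1 slice of T is a multiple of one matrix: T[i,:,:] = a[i]·M with a = [1, -1] and M = [[0, -4, -4], [-6, -2, 22], [-4, 2, 18]] (rows indexed by j, columns by k). So it suffices to write M as a sum of two rank-1 matrices.
The columns of M satisfy (column 1) = 4·(column 0) + (column 2), so splitting by columns, M = [0, -6, -4][1, 4, 0]ᵀ + [-4, 22, 18][0, 1, 1]ᵀ.
Hence T = [1, -1] ⊗ [0, -6, -4] ⊗ [1, 4, 0] + [1, -1] ⊗ [-4, 22, 18] ⊗ [0, 1, 1], so rank(T) ≤ 2.
These bounds meet, so rank(T) = 2.

rank(T) = 2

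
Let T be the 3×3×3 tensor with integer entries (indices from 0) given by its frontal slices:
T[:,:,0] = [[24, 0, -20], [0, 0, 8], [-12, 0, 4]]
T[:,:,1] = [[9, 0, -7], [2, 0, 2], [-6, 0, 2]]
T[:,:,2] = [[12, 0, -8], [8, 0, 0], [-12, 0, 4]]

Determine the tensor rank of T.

Lower bound: the mode-1 unfolding of T (rows indexed by i, columns by (j,k) = (0,0), (0,1), (0,2), (1,0), (1,1), (1,2), (2,0), (2,1), (2,2)) is [[24, 9, 12, 0, 0, 0, -20, -7, -8], [0, 2, 8, 0, 0, 0, 8, 2, 0], [-12, -6, -12, 0, 0, 0, 4, 2, 4]].
There the 2×2 minor on rows i ∈ {0, 1}, columns (j,k) ∈ {(0,0), (0,1)} is det [[24, 9], [0, 2]] = 48 ≠ 0, so this unfolding has rank ≥ 2; CP rank is at least every unfolding rank, so rank(T) ≥ 2. (Unfolding ranks only ever bound the CP rank from below — rank(T) can be strictly larger than all of them — so the matching upper bound has to come from an explicit 2-term decomposition.)
Upper bound — finding two terms. Write S_k = T[:,:,k] for the frontal slices: S₀ = [[24, 0, -20], [0, 0, 8], [-12, 0, 4]], S₁ = [[9, 0, -7], [2, 0, 2], [-6, 0, 2]], S₂ = [[12, 0, -8], [8, 0, 0], [-12, 0, 4]].
If T = a₁ (x) b₁ (x) c₁ + a₂ (x) b₂ (x) c₂ then each S_k = c₁[k]·a₁b₁ᵀ + c₂[k]·a₂b₂ᵀ. S₀ and S₁ are linearly independent, so a₁b₁ᵀ and a₂b₂ᵀ must span the same plane of matrices: they are the rank-1 matrices of the form x·S₀ + y·S₁.
The 2×2 minor of x·S₀ + y·S₁ on rows {0,1}, columns {0,2} is 192·x² + 160·xy + 32·y² = 32·(2·x + y)(3·x + y), vanishing at (x:y) = (1:-2) and (1:-3).
M₁ = S₀ − 2·S₁ = [[6, 0, -6], [-4, 0, 4], [0, 0, 0]] = 2·(3, -2, 0)(1, 0, -1)ᵀ and M₂ = S₀ − 3·S₁ = [[-3, 0, 1], [-6, 0, 2], [6, 0, -2]] = −(1, 2, -2)(3, 0, -1)ᵀ, so take a₁ = (3, -2, 0), b₁ = (1, 0, -1), a₂ = (1, 2, -2), b₂ = (3, 0, -1).
Each slice is an integer combination of E₁ = a₁b₁ᵀ and E₂ = a₂b₂ᵀ: S₀ = 6·E₁ + 2·E₂, S₁ = 2·E₁ + E₂, S₂ = 2·E₁ + 2·E₂; reading off coefficients, c₁ = (6, 2, 2) and c₂ = (2, 1, 2).
Hence T = (3, -2, 0) (x) (1, 0, -1) (x) (6, 2, 2) + (1, 2, -2) (x) (3, 0, -1) (x) (2, 1, 2), so rank(T) ≤ 2.
These bounds meet, so rank(T) = 2.

2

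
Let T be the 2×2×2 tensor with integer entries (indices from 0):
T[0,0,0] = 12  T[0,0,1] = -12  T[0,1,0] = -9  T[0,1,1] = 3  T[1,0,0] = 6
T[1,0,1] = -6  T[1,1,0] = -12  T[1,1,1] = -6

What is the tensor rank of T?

2

Lower bound: in the mode-1 unfolding of T (rows indexed by i, columns by (j,k)) the 2×2 minor on rows i ∈ {0, 1}, columns (j,k) ∈ {(0,0), (1,0)} is det [[12, -9], [6, -12]] = -90 ≠ 0, so that unfolding has rank ≥ 2 and hence rank(T) ≥ 2 (CP rank is at least every unfolding rank, though it can be larger).
Upper bound: with S_k = T[:,:,k], the two rank-1 terms a₁b₁ᵀ, a₂b₂ᵀ are the rank-1 members of the pencil x·S₀ + y·S₁.
det(x·S₀ + y·S₁) is −90·x² + 90·y² = (-90)·(x − y)(x + y), vanishing at (x:y) = (1:1) and (1:-1).
M₁ = S₀ + S₁ = [[0, -6], [0, -18]] = (-6)·(1, 3)(0, 1)ᵀ and M₂ = S₀ − S₁ = [[24, -12], [12, -6]] = 6·(2, 1)(2, -1)ᵀ, so take a₁ = (1, 3), b₁ = (0, 1), a₂ = (2, 1), b₂ = (2, -1).
Each slice is an integer combination of E₁ = a₁b₁ᵀ and E₂ = a₂b₂ᵀ: S₀ = −3·E₁ + 3·E₂, S₁ = −3·E₁ − 3·E₂; reading off coefficients, c₁ = (-3, -3) and c₂ = (3, -3).
Hence T = (1, 3) ⊗ (0, 1) ⊗ (-3, -3) + (2, 1) ⊗ (2, -1) ⊗ (3, -3), so rank(T) ≤ 2.
These bounds meet, so rank(T) = 2.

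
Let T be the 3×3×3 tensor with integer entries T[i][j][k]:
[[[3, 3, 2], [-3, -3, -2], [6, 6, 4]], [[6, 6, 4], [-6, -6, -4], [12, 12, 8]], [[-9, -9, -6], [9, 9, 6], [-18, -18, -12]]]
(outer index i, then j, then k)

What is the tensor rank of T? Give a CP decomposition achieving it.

rank(T) = 1

Lower bound: T ≠ 0 (e.g. T[0,0,0] = 3), so rank(T) ≥ 1.
Upper bound: if T = a ⊗ b ⊗ c then every fibre of T is a multiple of the corresponding factor, so read the factors off the fibres through the nonzero entry T[0,0,0] = 3.
The mode-1 fibre T[:,0,0] = [3, 6, -9] gives a = (1, 2, -3) (primitive direction); the mode-2 fibre T[0,:,0] = [3, -3, 6] gives b = (1, -1, 2); then c[k] = T[0,0,k] / (a[0]·b[0]) = [3, 3, 2] / 1 = (3, 3, 2).
Expanding (1, 2, -3) ⊗ (1, -1, 2) ⊗ (3, 3, 2) reproduces all 27 entries of T, so T = (1, 2, -3) ⊗ (1, -1, 2) ⊗ (3, 3, 2) and rank(T) ≤ 1.
These bounds meet, so rank(T) = 1.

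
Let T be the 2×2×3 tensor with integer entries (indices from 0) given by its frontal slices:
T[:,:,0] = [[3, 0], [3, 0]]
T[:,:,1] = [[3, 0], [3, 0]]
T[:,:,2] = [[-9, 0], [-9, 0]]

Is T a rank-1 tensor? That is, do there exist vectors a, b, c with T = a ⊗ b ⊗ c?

If T = a ⊗ b ⊗ c then every fibre of T is a multiple of the corresponding factor, so read the factors off the fibres through the nonzero entry T[0,0,0] = 3.
The mode-1 fibre T[:,0,0] = [3, 3] gives a = (1, 1) (primitive direction); the mode-2 fibre T[0,:,0] = [3, 0] gives b = (1, 0); then c[k] = T[0,0,k] / (a[0]·b[0]) = [3, 3, -9] / 1 = (3, 3, -9).
Expanding (1, 1) ⊗ (1, 0) ⊗ (3, 3, -9) reproduces all 12 entries of T, so T = (1, 1) ⊗ (1, 0) ⊗ (3, 3, -9) and rank(T) ≤ 1.
Equivalently every frontal slice T[:,:,k] is c[k] times the rank-1 matrix (1, 1) ⊗ (1, 0). So T has rank 1 (it is nonzero).

Yes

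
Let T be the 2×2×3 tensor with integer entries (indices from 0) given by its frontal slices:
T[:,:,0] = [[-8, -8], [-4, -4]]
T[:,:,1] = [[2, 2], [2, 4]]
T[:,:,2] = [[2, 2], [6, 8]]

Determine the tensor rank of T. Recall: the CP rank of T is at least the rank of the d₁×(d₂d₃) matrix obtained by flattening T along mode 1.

3

Lower bound: the mode-3 unfolding of T (rows indexed by k, columns by (i,j) = (0,0), (0,1), (1,0), (1,1)) is [[-8, -8, -4, -4], [2, 2, 2, 4], [2, 2, 6, 8]].
There the 3×3 minor on rows k ∈ {0, 1, 2}, columns (i,j) ∈ {(0,0), (1,0), (1,1)} is det [[-8, -4, -4], [2, 2, 4], [2, 6, 8]] = 64 ≠ 0, so this unfolding has rank ≥ 3; CP rank is at least every unfolding rank, so rank(T) ≥ 3. (This is only a lower bound: in general the CP rank may exceed every unfolding rank, so we still need to exhibit 3 rank-1 terms summing to T.)
Upper bound: T is a sum of 3 rank-1 terms, T = [0, 1] ⊗ [1, 2] ⊗ [0, 2, 2] + [1, 0] ⊗ [1, 1] ⊗ [-4, 2, -2] + [1, 1] ⊗ [1, 1] ⊗ [-4, 0, 4] (one valid choice — decompositions are not unique — normalised so each a, b is primitive with positive first nonzero entry; check it by expanding all entries), so rank(T) ≤ 3.
These bounds meet, so rank(T) = 3.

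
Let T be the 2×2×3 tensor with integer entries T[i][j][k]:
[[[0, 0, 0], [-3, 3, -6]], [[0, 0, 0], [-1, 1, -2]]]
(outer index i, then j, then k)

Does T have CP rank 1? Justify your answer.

Yes

If T = a ⊗ b ⊗ c then every fibre of T is a multiple of the corresponding factor, so read the factors off the fibres through the nonzero entry T[0,1,0] = -3.
The mode-1 fibre T[:,1,0] = [-3, -1] gives a = [3, 1] (primitive direction); the mode-2 fibre T[0,:,0] = [0, -3] gives b = [0, 1]; then c[k] = T[0,1,k] / (a[0]·b[1]) = [-3, 3, -6] / 3 = [-1, 1, -2].
Expanding [3, 1] ⊗ [0, 1] ⊗ [-1, 1, -2] reproduces all 12 entries of T, so T = [3, 1] ⊗ [0, 1] ⊗ [-1, 1, -2] and rank(T) ≤ 1.
Equivalently every frontal slice T[:,:,k] is c[k] times the rank-1 matrix [3, 1] ⊗ [0, 1]. So T has rank 1 (it is nonzero).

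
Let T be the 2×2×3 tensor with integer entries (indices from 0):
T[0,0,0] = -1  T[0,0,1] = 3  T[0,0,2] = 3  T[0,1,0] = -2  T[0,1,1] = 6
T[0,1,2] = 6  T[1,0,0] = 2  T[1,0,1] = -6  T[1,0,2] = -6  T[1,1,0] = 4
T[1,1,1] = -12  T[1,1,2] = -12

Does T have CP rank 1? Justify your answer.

If T = a ⊗ b ⊗ c then every fibre of T is a multiple of the corresponding factor, so read the factors off the fibres through the nonzero entry T[0,0,0] = -1.
The mode-1 fibre T[:,0,0] = [-1, 2] gives a = (1, -2) (primitive direction); the mode-2 fibre T[0,:,0] = [-1, -2] gives b = (1, 2); then c[k] = T[0,0,k] / (a[0]·b[0]) = [-1, 3, 3] / 1 = (-1, 3, 3).
Expanding (1, -2) ⊗ (1, 2) ⊗ (-1, 3, 3) reproduces all 12 entries of T, so T = (1, -2) ⊗ (1, 2) ⊗ (-1, 3, 3) and rank(T) ≤ 1.
Equivalently every frontal slice T[:,:,k] is c[k] times the rank-1 matrix (1, -2) ⊗ (1, 2). So T has rank 1 (it is nonzero).

Yes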